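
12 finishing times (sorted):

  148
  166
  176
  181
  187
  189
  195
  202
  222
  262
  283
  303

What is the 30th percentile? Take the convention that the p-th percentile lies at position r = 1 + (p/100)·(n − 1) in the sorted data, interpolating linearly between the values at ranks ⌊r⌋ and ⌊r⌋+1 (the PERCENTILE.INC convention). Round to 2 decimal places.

182.80

n = 12.
r = 1 + (30/100)·(12 − 1) = 1 + 3.3 = 4.3.
Rank 4 is 181 and rank 5 is 187.
Interpolate: 181 + 0.3·(187 − 181) = 181 + 0.3·6 = 182.8.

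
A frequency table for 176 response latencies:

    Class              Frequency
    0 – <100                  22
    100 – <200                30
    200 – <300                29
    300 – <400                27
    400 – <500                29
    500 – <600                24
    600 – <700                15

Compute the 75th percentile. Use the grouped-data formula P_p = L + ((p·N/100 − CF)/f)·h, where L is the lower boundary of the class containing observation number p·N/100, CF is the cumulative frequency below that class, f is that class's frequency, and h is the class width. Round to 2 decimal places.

N = 176; target position k = 75/100 · 176 = 132.
Cumulative frequencies: 22, 52, 81, 108, 137, 161, 176.
Observation 132 falls in the class 400 – <500.
L = 400, CF = 108, f = 29, h = 100.
P75 = 400 + ((132 − 108)/29)·100 = 400 + 82.7586 = 482.759.

482.76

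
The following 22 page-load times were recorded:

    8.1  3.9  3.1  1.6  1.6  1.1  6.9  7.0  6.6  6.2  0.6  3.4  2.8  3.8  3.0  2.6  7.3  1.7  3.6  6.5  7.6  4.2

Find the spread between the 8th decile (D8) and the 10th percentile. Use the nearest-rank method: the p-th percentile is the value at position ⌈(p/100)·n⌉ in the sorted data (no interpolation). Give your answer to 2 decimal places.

5.30

Sorted: 0.6, 1.1, 1.6, 1.6, 1.7, 2.6, 2.8, 3.0, 3.1, 3.4, 3.6, 3.8, 3.9, 4.2, 6.2, 6.5, 6.6, 6.9, 7.0, 7.3, 7.6, 8.1.
n = 22.
P10: rank ⌈10/100·22⌉ = 3 → 1.6.
P80: rank ⌈80/100·22⌉ = 18 → 6.9.
Difference: 6.9 − 1.6 = 5.3.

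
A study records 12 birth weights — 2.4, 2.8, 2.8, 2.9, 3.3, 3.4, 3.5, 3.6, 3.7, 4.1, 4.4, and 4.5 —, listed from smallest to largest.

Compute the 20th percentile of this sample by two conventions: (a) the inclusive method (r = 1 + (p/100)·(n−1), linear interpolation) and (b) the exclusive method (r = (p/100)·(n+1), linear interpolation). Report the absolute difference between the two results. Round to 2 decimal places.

n = 12.
(a) r = 3.2; between ranks 3 (2.8) and 4 (2.9): 2.82.
(b) r = 2.6; between ranks 2 (2.8) and 3 (2.8): 2.8.
|2.82 − 2.8| = 0.02.

0.02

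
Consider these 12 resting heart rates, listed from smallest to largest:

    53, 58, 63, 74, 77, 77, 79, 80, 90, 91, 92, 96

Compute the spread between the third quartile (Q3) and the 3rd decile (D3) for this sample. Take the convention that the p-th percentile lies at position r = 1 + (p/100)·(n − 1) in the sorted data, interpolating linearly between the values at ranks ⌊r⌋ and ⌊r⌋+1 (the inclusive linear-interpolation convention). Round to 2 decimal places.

n = 12.
P30: r = 4.3; ranks 4–5 are 74, 77; interpolating gives 74.9.
P75: r = 9.25; ranks 9–10 are 90, 91; interpolating gives 90.25.
Difference: 90.25 − 74.9 = 15.35.

15.35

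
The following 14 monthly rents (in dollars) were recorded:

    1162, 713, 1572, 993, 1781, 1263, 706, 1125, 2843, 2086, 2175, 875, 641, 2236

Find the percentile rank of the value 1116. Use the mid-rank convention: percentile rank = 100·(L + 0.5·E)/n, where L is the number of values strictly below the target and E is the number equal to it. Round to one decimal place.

Sorted: 641, 706, 713, 875, 993, 1125, 1162, 1263, 1572, 1781, 2086, 2175, 2236, 2843.
Count below 1116: L = 5; count equal: E = 0; n = 14.
Percentile rank = 100·(5 + 0.5·0)/14 = 100·5/14 = 35.71.

35.7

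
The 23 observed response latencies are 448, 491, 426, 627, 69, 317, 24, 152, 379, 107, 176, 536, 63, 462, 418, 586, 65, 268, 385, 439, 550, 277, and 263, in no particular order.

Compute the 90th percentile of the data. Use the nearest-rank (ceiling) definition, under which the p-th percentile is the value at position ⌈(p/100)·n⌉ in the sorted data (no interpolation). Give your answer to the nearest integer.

550

Sorted: 24, 63, 65, 69, 107, 152, 176, 263, 268, 277, 317, 379, 385, 418, 426, 439, 448, 462, 491, 536, 550, 586, 627.
n = 23.
Position = ⌈90/100 · 23⌉ = ⌈20.7⌉ = 21.
The value at rank 21 is 550.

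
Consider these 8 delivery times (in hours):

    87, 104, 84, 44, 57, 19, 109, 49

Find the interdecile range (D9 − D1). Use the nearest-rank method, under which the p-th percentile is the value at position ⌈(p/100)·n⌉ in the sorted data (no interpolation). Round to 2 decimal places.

Sorted: 19, 44, 49, 57, 84, 87, 104, 109.
n = 8.
P10: rank ⌈10/100·8⌉ = 1 → 19.
P90: rank ⌈90/100·8⌉ = 8 → 109.
Difference: 109 − 19 = 90.

90.00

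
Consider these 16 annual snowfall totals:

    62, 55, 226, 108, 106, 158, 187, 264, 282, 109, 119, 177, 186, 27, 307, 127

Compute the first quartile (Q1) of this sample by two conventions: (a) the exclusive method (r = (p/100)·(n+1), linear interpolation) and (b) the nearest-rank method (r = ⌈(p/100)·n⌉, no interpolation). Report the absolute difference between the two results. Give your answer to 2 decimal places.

0.50

Sorted: 27, 55, 62, 106, 108, 109, 119, 127, 158, 177, 186, 187, 226, 264, 282, 307.
n = 16.
(a) r = 4.25; between ranks 4 (106) and 5 (108): 106.5.
(b) the nearest-rank method: rank 4 → 106.
|106.5 − 106| = 0.5.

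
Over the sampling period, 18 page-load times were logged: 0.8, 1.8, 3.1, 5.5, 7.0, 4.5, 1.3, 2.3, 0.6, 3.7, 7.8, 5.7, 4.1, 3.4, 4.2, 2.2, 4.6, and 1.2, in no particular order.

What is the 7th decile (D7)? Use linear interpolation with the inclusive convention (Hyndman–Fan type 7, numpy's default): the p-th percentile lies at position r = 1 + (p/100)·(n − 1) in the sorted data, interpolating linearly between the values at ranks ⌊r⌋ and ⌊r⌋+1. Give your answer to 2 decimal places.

Sorted: 0.6, 0.8, 1.2, 1.3, 1.8, 2.2, 2.3, 3.1, 3.4, 3.7, 4.1, 4.2, 4.5, 4.6, 5.5, 5.7, 7.0, 7.8.
n = 18.
r = 1 + (70/100)·(18 − 1) = 1 + 11.9 = 12.9.
Rank 12 is 4.2 and rank 13 is 4.5.
Interpolate: 4.2 + 0.9·(4.5 − 4.2) = 4.2 + 0.9·0.3 = 4.47.

4.47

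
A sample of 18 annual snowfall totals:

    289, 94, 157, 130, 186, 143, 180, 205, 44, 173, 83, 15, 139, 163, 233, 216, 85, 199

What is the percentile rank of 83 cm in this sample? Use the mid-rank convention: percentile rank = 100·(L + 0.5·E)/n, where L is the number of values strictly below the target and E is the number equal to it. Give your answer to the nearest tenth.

13.9

Sorted: 15, 44, 83, 85, 94, 130, 139, 143, 157, 163, 173, 180, 186, 199, 205, 216, 233, 289.
Count below 83: L = 2; count equal: E = 1; n = 18.
Percentile rank = 100·(2 + 0.5·1)/18 = 100·2.5/18 = 13.89.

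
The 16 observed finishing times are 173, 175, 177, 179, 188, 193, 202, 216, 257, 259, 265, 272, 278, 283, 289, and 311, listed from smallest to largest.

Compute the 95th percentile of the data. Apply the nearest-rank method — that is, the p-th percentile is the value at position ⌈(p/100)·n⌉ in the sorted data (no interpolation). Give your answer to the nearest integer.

311

n = 16.
Position = ⌈95/100 · 16⌉ = ⌈15.2⌉ = 16.
The value at rank 16 is 311.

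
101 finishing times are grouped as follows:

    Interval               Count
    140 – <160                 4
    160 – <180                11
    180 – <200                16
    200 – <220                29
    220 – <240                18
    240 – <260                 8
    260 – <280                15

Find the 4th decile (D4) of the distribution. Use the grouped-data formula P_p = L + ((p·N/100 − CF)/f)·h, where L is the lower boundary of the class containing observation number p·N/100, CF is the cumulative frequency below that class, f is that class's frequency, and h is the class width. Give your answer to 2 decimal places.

N = 101; target position k = 40/100 · 101 = 40.4.
Cumulative frequencies: 4, 15, 31, 60, 78, 86, 101.
Observation 40.4 falls in the class 200 – <220.
L = 200, CF = 31, f = 29, h = 20.
P40 = 200 + ((40.4 − 31)/29)·20 = 200 + 6.48276 = 206.483.

206.48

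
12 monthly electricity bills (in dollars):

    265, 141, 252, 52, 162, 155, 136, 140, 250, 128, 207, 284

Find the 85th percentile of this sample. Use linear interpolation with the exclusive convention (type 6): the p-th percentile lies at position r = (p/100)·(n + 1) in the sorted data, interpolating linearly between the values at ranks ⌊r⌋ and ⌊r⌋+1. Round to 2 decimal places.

265.95

Sorted: 52, 128, 136, 140, 141, 155, 162, 207, 250, 252, 265, 284.
n = 12.
r = (85/100)·(12 + 1) = 11.05.
Rank 11 is 265 and rank 12 is 284.
Interpolate: 265 + 0.05·(284 − 265) = 265 + 0.05·19 = 265.95.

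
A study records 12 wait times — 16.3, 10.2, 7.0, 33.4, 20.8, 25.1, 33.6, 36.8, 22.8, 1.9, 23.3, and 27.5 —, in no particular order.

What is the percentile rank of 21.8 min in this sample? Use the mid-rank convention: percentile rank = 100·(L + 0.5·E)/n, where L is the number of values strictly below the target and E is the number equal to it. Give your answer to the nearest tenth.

41.7

Sorted: 1.9, 7.0, 10.2, 16.3, 20.8, 22.8, 23.3, 25.1, 27.5, 33.4, 33.6, 36.8.
Count below 21.8: L = 5; count equal: E = 0; n = 12.
Percentile rank = 100·(5 + 0.5·0)/12 = 100·5/12 = 41.67.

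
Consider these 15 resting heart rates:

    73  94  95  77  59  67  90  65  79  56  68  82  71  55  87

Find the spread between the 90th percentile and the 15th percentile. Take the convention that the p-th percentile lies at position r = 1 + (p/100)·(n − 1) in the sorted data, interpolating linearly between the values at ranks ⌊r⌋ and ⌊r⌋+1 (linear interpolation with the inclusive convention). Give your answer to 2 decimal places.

Sorted: 55, 56, 59, 65, 67, 68, 71, 73, 77, 79, 82, 87, 90, 94, 95.
n = 15.
P15: r = 3.1; ranks 3–4 are 59, 65; interpolating gives 59.6.
P90: r = 13.6; ranks 13–14 are 90, 94; interpolating gives 92.4.
Difference: 92.4 − 59.6 = 32.8.

32.80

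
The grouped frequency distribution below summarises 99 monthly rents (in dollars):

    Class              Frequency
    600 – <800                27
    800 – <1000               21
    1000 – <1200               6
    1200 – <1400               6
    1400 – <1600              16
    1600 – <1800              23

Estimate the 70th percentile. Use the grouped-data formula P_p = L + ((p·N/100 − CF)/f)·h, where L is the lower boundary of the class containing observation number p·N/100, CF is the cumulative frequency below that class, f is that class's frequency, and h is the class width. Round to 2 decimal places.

N = 99; target position k = 70/100 · 99 = 69.3.
Cumulative frequencies: 27, 48, 54, 60, 76, 99.
Observation 69.3 falls in the class 1400 – <1600.
L = 1400, CF = 60, f = 16, h = 200.
P70 = 1400 + ((69.3 − 60)/16)·200 = 1400 + 116.25 = 1516.25.

1516.25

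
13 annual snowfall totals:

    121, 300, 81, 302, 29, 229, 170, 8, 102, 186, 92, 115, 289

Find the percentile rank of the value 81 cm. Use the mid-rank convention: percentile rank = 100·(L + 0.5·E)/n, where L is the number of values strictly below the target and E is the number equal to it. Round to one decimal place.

19.2

Sorted: 8, 29, 81, 92, 102, 115, 121, 170, 186, 229, 289, 300, 302.
Count below 81: L = 2; count equal: E = 1; n = 13.
Percentile rank = 100·(2 + 0.5·1)/13 = 100·2.5/13 = 19.23.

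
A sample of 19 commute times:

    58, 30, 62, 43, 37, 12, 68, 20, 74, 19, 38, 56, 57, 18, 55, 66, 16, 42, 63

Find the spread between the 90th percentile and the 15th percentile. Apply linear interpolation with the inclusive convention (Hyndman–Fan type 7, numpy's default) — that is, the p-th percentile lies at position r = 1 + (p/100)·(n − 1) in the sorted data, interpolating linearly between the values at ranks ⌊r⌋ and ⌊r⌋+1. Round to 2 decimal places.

47.70

Sorted: 12, 16, 18, 19, 20, 30, 37, 38, 42, 43, 55, 56, 57, 58, 62, 63, 66, 68, 74.
n = 19.
P15: r = 3.7; ranks 3–4 are 18, 19; interpolating gives 18.7.
P90: r = 17.2; ranks 17–18 are 66, 68; interpolating gives 66.4.
Difference: 66.4 − 18.7 = 47.7.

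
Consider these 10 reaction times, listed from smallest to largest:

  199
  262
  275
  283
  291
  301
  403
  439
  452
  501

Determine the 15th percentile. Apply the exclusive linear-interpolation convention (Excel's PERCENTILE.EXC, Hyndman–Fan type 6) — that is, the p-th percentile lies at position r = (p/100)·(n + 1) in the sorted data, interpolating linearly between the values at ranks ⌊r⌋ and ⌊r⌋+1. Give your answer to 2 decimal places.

n = 10.
r = (15/100)·(10 + 1) = 1.65.
Rank 1 is 199 and rank 2 is 262.
Interpolate: 199 + 0.65·(262 − 199) = 199 + 0.65·63 = 239.95.

239.95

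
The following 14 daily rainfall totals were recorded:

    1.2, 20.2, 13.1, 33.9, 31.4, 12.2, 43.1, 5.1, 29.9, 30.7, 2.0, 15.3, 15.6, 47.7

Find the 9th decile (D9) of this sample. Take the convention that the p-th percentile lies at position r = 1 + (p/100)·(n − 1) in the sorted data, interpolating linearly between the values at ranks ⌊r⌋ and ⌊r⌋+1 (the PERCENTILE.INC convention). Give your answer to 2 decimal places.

40.34

Sorted: 1.2, 2.0, 5.1, 12.2, 13.1, 15.3, 15.6, 20.2, 29.9, 30.7, 31.4, 33.9, 43.1, 47.7.
n = 14.
r = 1 + (90/100)·(14 − 1) = 1 + 11.7 = 12.7.
Rank 12 is 33.9 and rank 13 is 43.1.
Interpolate: 33.9 + 0.7·(43.1 − 33.9) = 33.9 + 0.7·9.2 = 40.34.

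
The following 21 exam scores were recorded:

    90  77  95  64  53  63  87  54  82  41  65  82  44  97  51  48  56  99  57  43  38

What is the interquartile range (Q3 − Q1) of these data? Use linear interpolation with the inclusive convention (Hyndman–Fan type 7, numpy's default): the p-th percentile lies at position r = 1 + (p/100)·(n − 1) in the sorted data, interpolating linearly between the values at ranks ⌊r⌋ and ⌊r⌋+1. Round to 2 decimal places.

31.00

Sorted: 38, 41, 43, 44, 48, 51, 53, 54, 56, 57, 63, 64, 65, 77, 82, 82, 87, 90, 95, 97, 99.
n = 21.
P25: r = 6 (integer) → 51.
P75: r = 16 (integer) → 82.
Difference: 82 − 51 = 31.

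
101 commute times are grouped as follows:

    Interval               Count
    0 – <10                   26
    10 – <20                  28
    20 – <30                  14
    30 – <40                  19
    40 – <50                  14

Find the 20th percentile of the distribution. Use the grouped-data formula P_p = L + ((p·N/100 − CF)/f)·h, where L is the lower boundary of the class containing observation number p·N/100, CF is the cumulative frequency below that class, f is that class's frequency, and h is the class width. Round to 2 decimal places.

7.77

N = 101; target position k = 20/100 · 101 = 20.2.
Cumulative frequencies: 26, 54, 68, 87, 101.
Observation 20.2 falls in the class 0 – <10.
L = 0, CF = 0, f = 26, h = 10.
P20 = 0 + ((20.2 − 0)/26)·10 = 0 + 7.76923 = 7.76923.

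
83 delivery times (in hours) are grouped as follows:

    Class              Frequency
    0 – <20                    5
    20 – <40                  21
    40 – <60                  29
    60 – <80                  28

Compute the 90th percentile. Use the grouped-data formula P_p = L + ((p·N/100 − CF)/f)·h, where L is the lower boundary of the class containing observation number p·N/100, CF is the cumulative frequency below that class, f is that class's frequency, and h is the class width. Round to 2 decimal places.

N = 83; target position k = 90/100 · 83 = 74.7.
Cumulative frequencies: 5, 26, 55, 83.
Observation 74.7 falls in the class 60 – <80.
L = 60, CF = 55, f = 28, h = 20.
P90 = 60 + ((74.7 − 55)/28)·20 = 60 + 14.0714 = 74.0714.

74.07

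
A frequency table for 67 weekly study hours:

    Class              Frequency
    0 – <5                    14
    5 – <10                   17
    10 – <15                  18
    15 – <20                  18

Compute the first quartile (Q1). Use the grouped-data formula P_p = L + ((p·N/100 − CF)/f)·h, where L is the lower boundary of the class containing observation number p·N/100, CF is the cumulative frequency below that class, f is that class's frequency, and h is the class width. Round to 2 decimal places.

5.81

N = 67; target position k = 25/100 · 67 = 16.75.
Cumulative frequencies: 14, 31, 49, 67.
Observation 16.75 falls in the class 5 – <10.
L = 5, CF = 14, f = 17, h = 5.
P25 = 5 + ((16.75 − 14)/17)·5 = 5 + 0.808824 = 5.80882.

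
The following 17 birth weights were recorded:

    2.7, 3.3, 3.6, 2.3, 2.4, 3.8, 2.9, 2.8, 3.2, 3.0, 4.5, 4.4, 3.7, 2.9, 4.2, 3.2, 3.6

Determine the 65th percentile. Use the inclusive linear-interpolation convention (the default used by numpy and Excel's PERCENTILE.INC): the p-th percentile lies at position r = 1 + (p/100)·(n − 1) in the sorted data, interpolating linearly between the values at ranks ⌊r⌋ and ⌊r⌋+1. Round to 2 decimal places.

3.60

Sorted: 2.3, 2.4, 2.7, 2.8, 2.9, 2.9, 3.0, 3.2, 3.2, 3.3, 3.6, 3.6, 3.7, 3.8, 4.2, 4.4, 4.5.
n = 17.
r = 1 + (65/100)·(17 − 1) = 1 + 10.4 = 11.4.
Rank 11 is 3.6 and rank 12 is 3.6.
Interpolate: 3.6 + 0.4·(3.6 − 3.6) = 3.6 + 0.4·0 = 3.6.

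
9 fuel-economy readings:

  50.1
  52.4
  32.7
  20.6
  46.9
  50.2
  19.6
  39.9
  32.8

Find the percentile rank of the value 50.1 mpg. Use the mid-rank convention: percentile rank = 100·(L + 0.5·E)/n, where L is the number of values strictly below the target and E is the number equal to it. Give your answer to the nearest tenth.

72.2

Sorted: 19.6, 20.6, 32.7, 32.8, 39.9, 46.9, 50.1, 50.2, 52.4.
Count below 50.1: L = 6; count equal: E = 1; n = 9.
Percentile rank = 100·(6 + 0.5·1)/9 = 100·6.5/9 = 72.22.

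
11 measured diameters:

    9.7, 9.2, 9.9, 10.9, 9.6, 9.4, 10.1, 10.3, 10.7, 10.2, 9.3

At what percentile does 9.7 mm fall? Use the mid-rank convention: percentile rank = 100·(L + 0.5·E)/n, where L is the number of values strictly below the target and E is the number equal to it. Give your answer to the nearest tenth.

Sorted: 9.2, 9.3, 9.4, 9.6, 9.7, 9.9, 10.1, 10.2, 10.3, 10.7, 10.9.
Count below 9.7: L = 4; count equal: E = 1; n = 11.
Percentile rank = 100·(4 + 0.5·1)/11 = 100·4.5/11 = 40.91.

40.9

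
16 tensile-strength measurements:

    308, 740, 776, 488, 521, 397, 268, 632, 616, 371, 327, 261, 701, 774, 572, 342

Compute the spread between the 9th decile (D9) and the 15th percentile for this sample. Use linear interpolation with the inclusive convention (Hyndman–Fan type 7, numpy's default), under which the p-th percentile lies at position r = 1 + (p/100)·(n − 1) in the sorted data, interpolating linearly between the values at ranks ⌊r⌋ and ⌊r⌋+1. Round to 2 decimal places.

444.25

Sorted: 261, 268, 308, 327, 342, 371, 397, 488, 521, 572, 616, 632, 701, 740, 774, 776.
n = 16.
P15: r = 3.25; ranks 3–4 are 308, 327; interpolating gives 312.75.
P90: r = 14.5; ranks 14–15 are 740, 774; interpolating gives 757.
Difference: 757 − 312.75 = 444.25.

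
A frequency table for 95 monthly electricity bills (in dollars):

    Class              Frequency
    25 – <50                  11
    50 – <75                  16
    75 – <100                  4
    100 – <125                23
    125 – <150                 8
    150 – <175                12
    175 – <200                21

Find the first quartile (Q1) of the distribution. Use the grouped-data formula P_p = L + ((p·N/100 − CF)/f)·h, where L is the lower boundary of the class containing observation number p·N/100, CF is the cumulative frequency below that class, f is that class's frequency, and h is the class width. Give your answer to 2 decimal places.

N = 95; target position k = 25/100 · 95 = 23.75.
Cumulative frequencies: 11, 27, 31, 54, 62, 74, 95.
Observation 23.75 falls in the class 50 – <75.
L = 50, CF = 11, f = 16, h = 25.
P25 = 50 + ((23.75 − 11)/16)·25 = 50 + 19.9219 = 69.9219.

69.92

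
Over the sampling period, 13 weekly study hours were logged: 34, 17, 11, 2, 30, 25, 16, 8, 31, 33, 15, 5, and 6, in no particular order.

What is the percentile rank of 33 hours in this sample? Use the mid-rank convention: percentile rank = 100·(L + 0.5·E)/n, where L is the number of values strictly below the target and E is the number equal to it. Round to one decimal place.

Sorted: 2, 5, 6, 8, 11, 15, 16, 17, 25, 30, 31, 33, 34.
Count below 33: L = 11; count equal: E = 1; n = 13.
Percentile rank = 100·(11 + 0.5·1)/13 = 100·11.5/13 = 88.46.

88.5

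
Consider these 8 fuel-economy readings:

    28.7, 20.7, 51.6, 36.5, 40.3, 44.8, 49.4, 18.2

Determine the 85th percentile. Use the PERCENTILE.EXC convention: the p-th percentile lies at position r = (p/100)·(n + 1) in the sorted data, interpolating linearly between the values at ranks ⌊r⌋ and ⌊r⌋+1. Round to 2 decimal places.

50.83

Sorted: 18.2, 20.7, 28.7, 36.5, 40.3, 44.8, 49.4, 51.6.
n = 8.
r = (85/100)·(8 + 1) = 7.65.
Rank 7 is 49.4 and rank 8 is 51.6.
Interpolate: 49.4 + 0.65·(51.6 − 49.4) = 49.4 + 0.65·2.2 = 50.83.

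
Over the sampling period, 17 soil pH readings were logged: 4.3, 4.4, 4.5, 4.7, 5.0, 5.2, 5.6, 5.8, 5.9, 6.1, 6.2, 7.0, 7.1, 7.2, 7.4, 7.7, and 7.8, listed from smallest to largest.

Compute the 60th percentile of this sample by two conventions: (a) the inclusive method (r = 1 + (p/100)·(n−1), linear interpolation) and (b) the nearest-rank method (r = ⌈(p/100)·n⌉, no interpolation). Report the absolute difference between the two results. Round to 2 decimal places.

n = 17.
(a) r = 10.6; between ranks 10 (6.1) and 11 (6.2): 6.16.
(b) the nearest-rank method: rank 11 → 6.2.
|6.16 − 6.2| = 0.04.

0.04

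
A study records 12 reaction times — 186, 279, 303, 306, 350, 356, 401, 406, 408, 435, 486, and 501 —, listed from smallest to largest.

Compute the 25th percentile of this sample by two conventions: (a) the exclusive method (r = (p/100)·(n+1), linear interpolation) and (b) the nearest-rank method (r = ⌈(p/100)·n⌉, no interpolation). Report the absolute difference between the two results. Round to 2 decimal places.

0.75

n = 12.
(a) r = 3.25; between ranks 3 (303) and 4 (306): 303.75.
(b) the nearest-rank method: rank 3 → 303.
|303.75 − 303| = 0.75.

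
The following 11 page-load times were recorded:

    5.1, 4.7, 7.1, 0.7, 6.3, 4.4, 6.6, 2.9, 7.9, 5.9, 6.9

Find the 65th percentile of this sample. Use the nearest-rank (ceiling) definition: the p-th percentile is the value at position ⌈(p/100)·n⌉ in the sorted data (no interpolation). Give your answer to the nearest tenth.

6.6

Sorted: 0.7, 2.9, 4.4, 4.7, 5.1, 5.9, 6.3, 6.6, 6.9, 7.1, 7.9.
n = 11.
Position = ⌈65/100 · 11⌉ = ⌈7.15⌉ = 8.
The value at rank 8 is 6.6.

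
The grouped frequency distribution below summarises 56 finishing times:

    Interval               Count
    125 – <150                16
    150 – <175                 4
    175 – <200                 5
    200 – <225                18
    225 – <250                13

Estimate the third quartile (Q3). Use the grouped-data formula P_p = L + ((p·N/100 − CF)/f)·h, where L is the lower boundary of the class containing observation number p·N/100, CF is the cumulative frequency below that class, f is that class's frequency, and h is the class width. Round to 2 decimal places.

N = 56; target position k = 75/100 · 56 = 42.
Cumulative frequencies: 16, 20, 25, 43, 56.
Observation 42 falls in the class 200 – <225.
L = 200, CF = 25, f = 18, h = 25.
P75 = 200 + ((42 − 25)/18)·25 = 200 + 23.6111 = 223.611.

223.61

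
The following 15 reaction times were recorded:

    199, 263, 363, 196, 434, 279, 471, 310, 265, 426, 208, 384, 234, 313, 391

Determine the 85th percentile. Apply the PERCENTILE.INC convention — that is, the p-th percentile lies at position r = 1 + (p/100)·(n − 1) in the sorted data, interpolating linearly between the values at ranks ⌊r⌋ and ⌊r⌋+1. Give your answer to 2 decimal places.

422.50

Sorted: 196, 199, 208, 234, 263, 265, 279, 310, 313, 363, 384, 391, 426, 434, 471.
n = 15.
r = 1 + (85/100)·(15 − 1) = 1 + 11.9 = 12.9.
Rank 12 is 391 and rank 13 is 426.
Interpolate: 391 + 0.9·(426 − 391) = 391 + 0.9·35 = 422.5.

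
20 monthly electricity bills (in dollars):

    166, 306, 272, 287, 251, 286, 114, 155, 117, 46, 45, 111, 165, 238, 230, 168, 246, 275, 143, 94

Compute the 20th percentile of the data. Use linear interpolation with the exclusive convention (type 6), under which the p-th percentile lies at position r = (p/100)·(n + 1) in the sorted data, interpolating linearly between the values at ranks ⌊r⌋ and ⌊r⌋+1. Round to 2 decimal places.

111.60

Sorted: 45, 46, 94, 111, 114, 117, 143, 155, 165, 166, 168, 230, 238, 246, 251, 272, 275, 286, 287, 306.
n = 20.
r = (20/100)·(20 + 1) = 4.2.
Rank 4 is 111 and rank 5 is 114.
Interpolate: 111 + 0.2·(114 − 111) = 111 + 0.2·3 = 111.6.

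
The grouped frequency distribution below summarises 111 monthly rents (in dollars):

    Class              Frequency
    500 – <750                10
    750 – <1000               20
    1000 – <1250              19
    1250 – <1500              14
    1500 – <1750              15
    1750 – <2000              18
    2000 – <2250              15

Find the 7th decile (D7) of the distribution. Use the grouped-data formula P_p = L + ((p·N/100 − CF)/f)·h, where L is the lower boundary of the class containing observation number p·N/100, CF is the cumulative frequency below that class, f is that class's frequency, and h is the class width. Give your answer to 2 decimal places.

N = 111; target position k = 70/100 · 111 = 77.7.
Cumulative frequencies: 10, 30, 49, 63, 78, 96, 111.
Observation 77.7 falls in the class 1500 – <1750.
L = 1500, CF = 63, f = 15, h = 250.
P70 = 1500 + ((77.7 − 63)/15)·250 = 1500 + 245 = 1745.

1745.00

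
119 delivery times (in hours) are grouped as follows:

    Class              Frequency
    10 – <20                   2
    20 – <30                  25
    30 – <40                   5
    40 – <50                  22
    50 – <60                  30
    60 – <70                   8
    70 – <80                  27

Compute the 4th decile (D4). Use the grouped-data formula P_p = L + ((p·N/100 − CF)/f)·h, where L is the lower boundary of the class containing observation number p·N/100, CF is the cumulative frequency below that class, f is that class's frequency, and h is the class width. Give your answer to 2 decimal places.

N = 119; target position k = 40/100 · 119 = 47.6.
Cumulative frequencies: 2, 27, 32, 54, 84, 92, 119.
Observation 47.6 falls in the class 40 – <50.
L = 40, CF = 32, f = 22, h = 10.
P40 = 40 + ((47.6 − 32)/22)·10 = 40 + 7.09091 = 47.0909.

47.09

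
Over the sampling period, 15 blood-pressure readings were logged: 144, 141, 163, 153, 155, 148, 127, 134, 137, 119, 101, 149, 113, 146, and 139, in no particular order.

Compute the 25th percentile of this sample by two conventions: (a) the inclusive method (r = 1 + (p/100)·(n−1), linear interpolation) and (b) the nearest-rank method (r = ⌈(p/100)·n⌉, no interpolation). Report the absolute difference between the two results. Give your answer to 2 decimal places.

3.50

Sorted: 101, 113, 119, 127, 134, 137, 139, 141, 144, 146, 148, 149, 153, 155, 163.
n = 15.
(a) r = 4.5; between ranks 4 (127) and 5 (134): 130.5.
(b) the nearest-rank method: rank 4 → 127.
|130.5 − 127| = 3.5.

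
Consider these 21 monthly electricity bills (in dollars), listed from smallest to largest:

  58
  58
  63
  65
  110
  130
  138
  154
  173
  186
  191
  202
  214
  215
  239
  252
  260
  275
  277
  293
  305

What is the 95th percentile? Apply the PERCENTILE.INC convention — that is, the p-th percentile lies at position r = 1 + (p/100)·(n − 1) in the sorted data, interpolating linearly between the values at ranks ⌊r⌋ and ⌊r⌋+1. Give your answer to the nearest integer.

n = 21.
r = 1 + (95/100)·(21 − 1) = 1 + 19 = 20.
r is an integer, so P95 is the value at rank 20: 293.

293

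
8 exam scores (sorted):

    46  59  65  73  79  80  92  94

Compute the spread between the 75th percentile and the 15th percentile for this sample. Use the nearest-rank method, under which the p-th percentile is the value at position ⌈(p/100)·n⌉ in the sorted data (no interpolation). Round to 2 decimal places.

n = 8.
P15: rank ⌈15/100·8⌉ = 2 → 59.
P75: rank ⌈75/100·8⌉ = 6 → 80.
Difference: 80 − 59 = 21.

21.00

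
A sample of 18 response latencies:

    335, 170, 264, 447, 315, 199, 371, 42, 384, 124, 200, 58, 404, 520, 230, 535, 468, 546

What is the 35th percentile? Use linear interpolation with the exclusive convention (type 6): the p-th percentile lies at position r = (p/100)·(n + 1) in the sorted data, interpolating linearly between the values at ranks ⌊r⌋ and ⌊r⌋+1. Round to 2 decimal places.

Sorted: 42, 58, 124, 170, 199, 200, 230, 264, 315, 335, 371, 384, 404, 447, 468, 520, 535, 546.
n = 18.
r = (35/100)·(18 + 1) = 6.65.
Rank 6 is 200 and rank 7 is 230.
Interpolate: 200 + 0.65·(230 − 200) = 200 + 0.65·30 = 219.5.

219.50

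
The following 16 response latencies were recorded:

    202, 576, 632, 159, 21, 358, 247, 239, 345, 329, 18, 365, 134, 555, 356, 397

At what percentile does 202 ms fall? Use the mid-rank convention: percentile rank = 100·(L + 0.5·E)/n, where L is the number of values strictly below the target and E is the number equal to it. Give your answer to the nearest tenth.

28.1

Sorted: 18, 21, 134, 159, 202, 239, 247, 329, 345, 356, 358, 365, 397, 555, 576, 632.
Count below 202: L = 4; count equal: E = 1; n = 16.
Percentile rank = 100·(4 + 0.5·1)/16 = 100·4.5/16 = 28.12.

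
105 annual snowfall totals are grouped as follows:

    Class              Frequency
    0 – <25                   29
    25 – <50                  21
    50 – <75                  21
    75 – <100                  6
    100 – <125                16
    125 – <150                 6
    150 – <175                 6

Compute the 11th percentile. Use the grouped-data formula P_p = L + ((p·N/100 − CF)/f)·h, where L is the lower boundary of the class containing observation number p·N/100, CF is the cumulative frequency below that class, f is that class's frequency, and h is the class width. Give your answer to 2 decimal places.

9.96

N = 105; target position k = 11/100 · 105 = 11.55.
Cumulative frequencies: 29, 50, 71, 77, 93, 99, 105.
Observation 11.55 falls in the class 0 – <25.
L = 0, CF = 0, f = 29, h = 25.
P11 = 0 + ((11.55 − 0)/29)·25 = 0 + 9.9569 = 9.9569.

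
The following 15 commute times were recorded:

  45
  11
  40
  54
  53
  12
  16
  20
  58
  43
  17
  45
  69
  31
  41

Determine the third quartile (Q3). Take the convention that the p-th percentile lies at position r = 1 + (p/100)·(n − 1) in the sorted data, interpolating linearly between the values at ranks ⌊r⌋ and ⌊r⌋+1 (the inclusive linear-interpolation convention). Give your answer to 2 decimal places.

49.00

Sorted: 11, 12, 16, 17, 20, 31, 40, 41, 43, 45, 45, 53, 54, 58, 69.
n = 15.
r = 1 + (75/100)·(15 − 1) = 1 + 10.5 = 11.5.
Rank 11 is 45 and rank 12 is 53.
Interpolate: 45 + 0.5·(53 − 45) = 45 + 0.5·8 = 49.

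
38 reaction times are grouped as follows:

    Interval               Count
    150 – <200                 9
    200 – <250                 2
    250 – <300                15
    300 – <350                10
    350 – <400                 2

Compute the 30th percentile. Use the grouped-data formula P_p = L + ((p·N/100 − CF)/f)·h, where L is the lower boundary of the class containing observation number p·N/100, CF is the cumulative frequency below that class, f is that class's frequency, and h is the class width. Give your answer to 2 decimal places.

N = 38; target position k = 30/100 · 38 = 11.4.
Cumulative frequencies: 9, 11, 26, 36, 38.
Observation 11.4 falls in the class 250 – <300.
L = 250, CF = 11, f = 15, h = 50.
P30 = 250 + ((11.4 − 11)/15)·50 = 250 + 1.33333 = 251.333.

251.33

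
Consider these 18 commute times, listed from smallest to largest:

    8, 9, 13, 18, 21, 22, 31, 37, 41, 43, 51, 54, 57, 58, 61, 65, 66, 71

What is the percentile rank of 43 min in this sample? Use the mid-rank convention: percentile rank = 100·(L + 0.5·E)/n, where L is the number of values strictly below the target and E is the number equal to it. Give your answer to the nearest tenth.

Count below 43: L = 9; count equal: E = 1; n = 18.
Percentile rank = 100·(9 + 0.5·1)/18 = 100·9.5/18 = 52.78.

52.8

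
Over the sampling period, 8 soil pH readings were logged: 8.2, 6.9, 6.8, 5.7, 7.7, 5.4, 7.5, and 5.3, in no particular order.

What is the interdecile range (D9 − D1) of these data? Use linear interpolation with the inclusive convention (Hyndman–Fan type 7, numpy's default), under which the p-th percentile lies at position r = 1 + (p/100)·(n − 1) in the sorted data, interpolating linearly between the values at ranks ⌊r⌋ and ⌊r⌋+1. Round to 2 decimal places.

Sorted: 5.3, 5.4, 5.7, 6.8, 6.9, 7.5, 7.7, 8.2.
n = 8.
P10: r = 1.7; ranks 1–2 are 5.3, 5.4; interpolating gives 5.37.
P90: r = 7.3; ranks 7–8 are 7.7, 8.2; interpolating gives 7.85.
Difference: 7.85 − 5.37 = 2.48.

2.48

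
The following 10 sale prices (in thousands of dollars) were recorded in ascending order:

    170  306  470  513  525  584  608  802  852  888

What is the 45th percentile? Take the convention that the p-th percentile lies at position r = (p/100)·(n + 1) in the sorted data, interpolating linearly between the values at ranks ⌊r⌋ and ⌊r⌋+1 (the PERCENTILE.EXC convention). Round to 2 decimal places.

524.40

n = 10.
r = (45/100)·(10 + 1) = 4.95.
Rank 4 is 513 and rank 5 is 525.
Interpolate: 513 + 0.95·(525 − 513) = 513 + 0.95·12 = 524.4.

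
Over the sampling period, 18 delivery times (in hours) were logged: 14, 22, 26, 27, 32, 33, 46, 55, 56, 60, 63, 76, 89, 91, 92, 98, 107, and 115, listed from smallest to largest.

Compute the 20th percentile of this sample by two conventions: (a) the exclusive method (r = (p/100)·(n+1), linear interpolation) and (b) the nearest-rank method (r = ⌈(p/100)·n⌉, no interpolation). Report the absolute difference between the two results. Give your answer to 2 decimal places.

n = 18.
(a) r = 3.8; between ranks 3 (26) and 4 (27): 26.8.
(b) the nearest-rank method: rank 4 → 27.
|26.8 − 27| = 0.2.

0.20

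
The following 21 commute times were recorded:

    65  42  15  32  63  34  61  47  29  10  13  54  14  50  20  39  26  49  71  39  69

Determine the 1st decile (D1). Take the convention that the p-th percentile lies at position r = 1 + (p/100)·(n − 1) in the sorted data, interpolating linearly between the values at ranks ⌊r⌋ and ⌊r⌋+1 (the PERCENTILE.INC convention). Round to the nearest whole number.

14

Sorted: 10, 13, 14, 15, 20, 26, 29, 32, 34, 39, 39, 42, 47, 49, 50, 54, 61, 63, 65, 69, 71.
n = 21.
r = 1 + (10/100)·(21 − 1) = 1 + 2 = 3.
r is an integer, so P10 is the value at rank 3: 14.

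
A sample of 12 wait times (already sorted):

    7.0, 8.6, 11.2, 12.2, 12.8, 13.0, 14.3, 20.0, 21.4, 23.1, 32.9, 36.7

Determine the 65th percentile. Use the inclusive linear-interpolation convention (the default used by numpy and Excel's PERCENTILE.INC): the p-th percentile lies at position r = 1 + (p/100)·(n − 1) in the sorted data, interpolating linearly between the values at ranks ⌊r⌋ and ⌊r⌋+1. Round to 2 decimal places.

n = 12.
r = 1 + (65/100)·(12 − 1) = 1 + 7.15 = 8.15.
Rank 8 is 20.0 and rank 9 is 21.4.
Interpolate: 20.0 + 0.15·(21.4 − 20.0) = 20.0 + 0.15·1.4 = 20.21.

20.21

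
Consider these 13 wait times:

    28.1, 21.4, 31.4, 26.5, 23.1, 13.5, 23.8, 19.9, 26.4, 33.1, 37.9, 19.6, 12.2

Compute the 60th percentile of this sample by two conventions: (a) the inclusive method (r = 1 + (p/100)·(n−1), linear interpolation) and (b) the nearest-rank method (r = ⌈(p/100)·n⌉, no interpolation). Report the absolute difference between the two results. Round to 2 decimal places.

Sorted: 12.2, 13.5, 19.6, 19.9, 21.4, 23.1, 23.8, 26.4, 26.5, 28.1, 31.4, 33.1, 37.9.
n = 13.
(a) r = 8.2; between ranks 8 (26.4) and 9 (26.5): 26.42.
(b) the nearest-rank method: rank 8 → 26.4.
|26.42 − 26.4| = 0.02.

0.02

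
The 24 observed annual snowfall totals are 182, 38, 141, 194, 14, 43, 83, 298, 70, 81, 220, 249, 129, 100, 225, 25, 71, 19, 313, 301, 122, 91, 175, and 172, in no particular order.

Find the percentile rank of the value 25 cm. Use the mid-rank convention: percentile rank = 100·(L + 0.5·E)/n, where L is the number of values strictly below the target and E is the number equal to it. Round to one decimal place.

Sorted: 14, 19, 25, 38, 43, 70, 71, 81, 83, 91, 100, 122, 129, 141, 172, 175, 182, 194, 220, 225, 249, 298, 301, 313.
Count below 25: L = 2; count equal: E = 1; n = 24.
Percentile rank = 100·(2 + 0.5·1)/24 = 100·2.5/24 = 10.42.

10.4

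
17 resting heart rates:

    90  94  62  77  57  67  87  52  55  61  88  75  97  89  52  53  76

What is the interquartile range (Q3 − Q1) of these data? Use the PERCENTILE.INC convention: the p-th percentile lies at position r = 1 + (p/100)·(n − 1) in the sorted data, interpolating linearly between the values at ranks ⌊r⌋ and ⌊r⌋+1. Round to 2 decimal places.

31.00

Sorted: 52, 52, 53, 55, 57, 61, 62, 67, 75, 76, 77, 87, 88, 89, 90, 94, 97.
n = 17.
P25: r = 5 (integer) → 57.
P75: r = 13 (integer) → 88.
Difference: 88 − 57 = 31.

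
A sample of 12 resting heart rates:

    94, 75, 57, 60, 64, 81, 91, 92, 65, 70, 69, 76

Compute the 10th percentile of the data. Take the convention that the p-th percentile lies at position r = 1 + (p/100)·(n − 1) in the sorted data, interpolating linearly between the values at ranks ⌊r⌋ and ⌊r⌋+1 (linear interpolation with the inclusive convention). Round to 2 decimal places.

Sorted: 57, 60, 64, 65, 69, 70, 75, 76, 81, 91, 92, 94.
n = 12.
r = 1 + (10/100)·(12 − 1) = 1 + 1.1 = 2.1.
Rank 2 is 60 and rank 3 is 64.
Interpolate: 60 + 0.1·(64 − 60) = 60 + 0.1·4 = 60.4.

60.40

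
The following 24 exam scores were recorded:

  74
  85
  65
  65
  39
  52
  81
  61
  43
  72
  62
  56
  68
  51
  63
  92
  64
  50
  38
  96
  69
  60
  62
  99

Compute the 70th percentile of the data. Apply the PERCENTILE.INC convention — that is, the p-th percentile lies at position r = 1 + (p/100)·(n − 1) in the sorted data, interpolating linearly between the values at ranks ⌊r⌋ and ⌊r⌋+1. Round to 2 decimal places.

69.30

Sorted: 38, 39, 43, 50, 51, 52, 56, 60, 61, 62, 62, 63, 64, 65, 65, 68, 69, 72, 74, 81, 85, 92, 96, 99.
n = 24.
r = 1 + (70/100)·(24 − 1) = 1 + 16.1 = 17.1.
Rank 17 is 69 and rank 18 is 72.
Interpolate: 69 + 0.1·(72 − 69) = 69 + 0.1·3 = 69.3.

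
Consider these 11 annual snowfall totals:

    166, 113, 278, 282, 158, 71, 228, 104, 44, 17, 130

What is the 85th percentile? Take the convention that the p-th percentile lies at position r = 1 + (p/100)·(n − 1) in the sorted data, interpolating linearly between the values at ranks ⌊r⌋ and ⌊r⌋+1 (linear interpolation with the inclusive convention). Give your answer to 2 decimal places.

253.00

Sorted: 17, 44, 71, 104, 113, 130, 158, 166, 228, 278, 282.
n = 11.
r = 1 + (85/100)·(11 − 1) = 1 + 8.5 = 9.5.
Rank 9 is 228 and rank 10 is 278.
Interpolate: 228 + 0.5·(278 − 228) = 228 + 0.5·50 = 253.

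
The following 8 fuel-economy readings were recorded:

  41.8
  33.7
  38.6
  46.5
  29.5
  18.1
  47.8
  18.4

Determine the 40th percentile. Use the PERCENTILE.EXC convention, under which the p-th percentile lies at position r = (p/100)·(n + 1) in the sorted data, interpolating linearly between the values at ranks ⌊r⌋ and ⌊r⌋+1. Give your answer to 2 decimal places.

32.02

Sorted: 18.1, 18.4, 29.5, 33.7, 38.6, 41.8, 46.5, 47.8.
n = 8.
r = (40/100)·(8 + 1) = 3.6.
Rank 3 is 29.5 and rank 4 is 33.7.
Interpolate: 29.5 + 0.6·(33.7 − 29.5) = 29.5 + 0.6·4.2 = 32.02.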